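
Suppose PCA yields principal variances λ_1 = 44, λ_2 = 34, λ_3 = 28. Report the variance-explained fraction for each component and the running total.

Step 1 — total variance = trace(Sigma) = Σ λ_i = 44 + 34 + 28 = 106.

Step 2 — fraction explained by component i = λ_i / Σ λ:
  PC1: 44/106 = 0.4151
  PC2: 34/106 = 0.3208
  PC3: 28/106 = 0.2642

Step 3 — cumulative fraction after k components = (λ_1 + ... + λ_k) / Σ λ:
  k = 1: 44/106 = 0.4151
  k = 2: (44 + 34)/106 = 78/106 = 0.7358
  k = 3: (44 + 34 + 28)/106 = 106/106 = 1

Summary (fraction, with percent):

explained: PC1 0.4151 (41.51%), PC2 0.3208 (32.08%), PC3 0.2642 (26.42%);  cumulative: 0.4151, 0.7358, 1


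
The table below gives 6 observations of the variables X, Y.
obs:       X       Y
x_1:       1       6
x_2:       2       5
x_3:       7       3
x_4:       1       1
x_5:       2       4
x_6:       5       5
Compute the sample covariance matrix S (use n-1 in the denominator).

Step 1 — column means:
  mean(X) = (1 + 2 + 7 + 1 + 2 + 5) / 6 = 18/6 = 3
  mean(Y) = (6 + 5 + 3 + 1 + 4 + 5) / 6 = 24/6 = 4

Step 2 — sample covariance S[i,j] = (1/(n-1)) · Σ_k (x_{k,i} - mean_i) · (x_{k,j} - mean_j), with n-1 = 5.
  S[X,X] = ((-2)·(-2) + (-1)·(-1) + (4)·(4) + (-2)·(-2) + (-1)·(-1) + (2)·(2)) / 5 = 30/5 = 6
  S[X,Y] = ((-2)·(2) + (-1)·(1) + (4)·(-1) + (-2)·(-3) + (-1)·(0) + (2)·(1)) / 5 = -1/5 = -0.2
  S[Y,Y] = ((2)·(2) + (1)·(1) + (-1)·(-1) + (-3)·(-3) + (0)·(0) + (1)·(1)) / 5 = 16/5 = 3.2

S is symmetric (S[j,i] = S[i,j]). Assembling:

S = [[6, -0.2],
 [-0.2, 3.2]]


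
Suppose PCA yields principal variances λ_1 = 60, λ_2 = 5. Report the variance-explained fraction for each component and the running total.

Step 1 — total variance = trace(Sigma) = Σ λ_i = 60 + 5 = 65.

Step 2 — fraction explained by component i = λ_i / Σ λ:
  PC1: 60/65 = 0.9231
  PC2: 5/65 = 0.0769

Step 3 — cumulative fraction after k components = (λ_1 + ... + λ_k) / Σ λ:
  k = 1: 60/65 = 0.9231
  k = 2: (60 + 5)/65 = 65/65 = 1

Summary (fraction, with percent):

explained: PC1 0.9231 (92.31%), PC2 0.0769 (7.69%);  cumulative: 0.9231, 1


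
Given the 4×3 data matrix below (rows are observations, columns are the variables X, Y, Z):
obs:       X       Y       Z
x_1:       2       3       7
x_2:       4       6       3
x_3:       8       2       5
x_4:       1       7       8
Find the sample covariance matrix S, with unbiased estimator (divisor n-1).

Step 1 — column means:
  mean(X) = (2 + 4 + 8 + 1) / 4 = 15/4 = 3.75
  mean(Y) = (3 + 6 + 2 + 7) / 4 = 18/4 = 4.5
  mean(Z) = (7 + 3 + 5 + 8) / 4 = 23/4 = 5.75

Step 2 — sample covariance S[i,j] = (1/(n-1)) · Σ_k (x_{k,i} - mean_i) · (x_{k,j} - mean_j), with n-1 = 3.
  S[X,X] = ((-1.75)·(-1.75) + (0.25)·(0.25) + (4.25)·(4.25) + (-2.75)·(-2.75)) / 3 = 28.75/3 = 9.5833
  S[X,Y] = ((-1.75)·(-1.5) + (0.25)·(1.5) + (4.25)·(-2.5) + (-2.75)·(2.5)) / 3 = -14.5/3 = -4.8333
  S[X,Z] = ((-1.75)·(1.25) + (0.25)·(-2.75) + (4.25)·(-0.75) + (-2.75)·(2.25)) / 3 = -12.25/3 = -4.0833
  S[Y,Y] = ((-1.5)·(-1.5) + (1.5)·(1.5) + (-2.5)·(-2.5) + (2.5)·(2.5)) / 3 = 17/3 = 5.6667
  S[Y,Z] = ((-1.5)·(1.25) + (1.5)·(-2.75) + (-2.5)·(-0.75) + (2.5)·(2.25)) / 3 = 1.5/3 = 0.5
  S[Z,Z] = ((1.25)·(1.25) + (-2.75)·(-2.75) + (-0.75)·(-0.75) + (2.25)·(2.25)) / 3 = 14.75/3 = 4.9167

S is symmetric (S[j,i] = S[i,j]). Assembling:

S = [[9.5833, -4.8333, -4.0833],
 [-4.8333, 5.6667, 0.5],
 [-4.0833, 0.5, 4.9167]]


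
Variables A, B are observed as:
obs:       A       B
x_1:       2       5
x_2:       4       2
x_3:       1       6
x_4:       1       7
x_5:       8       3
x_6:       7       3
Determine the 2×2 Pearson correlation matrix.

Step 1 — column means:
  mean(A) = (2 + 4 + 1 + 1 + 8 + 7) / 6 = 23/6 = 3.8333
  mean(B) = (5 + 2 + 6 + 7 + 3 + 3) / 6 = 26/6 = 4.3333

Step 2 — sample variances and covariances s[i,j] = (1/(n-1)) · Σ_k (x_{k,i} - mean_i) · (x_{k,j} - mean_j), with n-1 = 5:
  s[A,A] = ((-1.8333)·(-1.8333) + (0.1667)·(0.1667) + (-2.8333)·(-2.8333) + (-2.8333)·(-2.8333) + (4.1667)·(4.1667) + (3.1667)·(3.1667)) / 5 = 46.8333/5 = 9.3667
  s[A,B] = ((-1.8333)·(0.6667) + (0.1667)·(-2.3333) + (-2.8333)·(1.6667) + (-2.8333)·(2.6667) + (4.1667)·(-1.3333) + (3.1667)·(-1.3333)) / 5 = -23.6667/5 = -4.7333
  s[B,B] = ((0.6667)·(0.6667) + (-2.3333)·(-2.3333) + (1.6667)·(1.6667) + (2.6667)·(2.6667) + (-1.3333)·(-1.3333) + (-1.3333)·(-1.3333)) / 5 = 19.3333/5 = 3.8667
  Sample standard deviations s_i = √(s[i,i]):
  s(A) = √(9.3667) = 3.0605
  s(B) = √(3.8667) = 1.9664

Step 3 — r_{ij} = s_{ij} / (s_i · s_j):
  r[A,A] = 1 (diagonal).
  r[A,B] = -4.7333 / (3.0605 · 1.9664) = -4.7333 / 6.0181 = -0.7865
  r[B,B] = 1 (diagonal).

R is symmetric with unit diagonal. Assembling:

R = [[1, -0.7865],
 [-0.7865, 1]]


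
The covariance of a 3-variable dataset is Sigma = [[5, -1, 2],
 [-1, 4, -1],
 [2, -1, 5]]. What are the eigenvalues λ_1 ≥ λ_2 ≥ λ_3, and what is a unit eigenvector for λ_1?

Step 1 — characteristic polynomial p(λ) = det(λI - Sigma) = λ³ - tr·λ² + c_1·λ - det, where tr = trace, c_1 = sum of the principal 2×2 minors, det = det(Sigma):
  tr = 5 + 4 + 5 = 14,
  c_1 = (5·4 - (-1)²) + (5·5 - (2)²) + (4·5 - (-1)²) = 19 + 21 + 19 = 59,
  det = 5·(4·5 - (-1)²) - (-1)·((-1)·5 - (-1)·(2)) + (2)·((-1)·(-1) - 4·(2)) = 5·(19) - (-1)·(-3) + (2)·(-7) = 78.
  So p(λ) = λ³ - 14λ² + 59λ - 78.
Step 2 — look for an integer root (rational root theorem: any rational root is an integer divisor of 78). Testing λ = 3:
  p(3) = 27 - 126 + 177 - 78 = 0  ✓
  Dividing out (λ - 3): p(λ) = (λ - 3)(λ² - 11λ + 26).
Step 3 — remaining eigenvalues from the quadratic λ² - 11λ + 26 = 0:
  Δ = 11² - 4·26 = 121 - 104 = 17,  λ = (11 ± √17)/2 = (11 ± 4.1231)/2 ≈ 7.5616 or 3.4384.
  Sorted: λ_1 = 7.5616,  λ_2 = 3.4384,  λ_3 = 3  (check: sum = 14 = tr ✓).

Step 4 — unit eigenvector for λ_1 ≈ 7.5616: v spans the null space of (Sigma - λ_1 I), whose rows are
  r_1 = (-2.5616, -1, 2),  r_2 = (-1, -3.5616, -1),  r_3 = (2, -1, -2.5616).
  v is orthogonal to every row, so take v ∝ r_1 × r_2 = ((-1)·(-1) - (2)·(-3.5616), (2)·(-1) - (-2.5616)·(-1), (-2.5616)·(-3.5616) - (-1)·(-1)) ≈ (8.1231, -4.5616, 8.1231).
  Let u = (8.1231, -4.5616, 8.1231).
  ||u|| = √((8.1231)² + (-4.5616)² + (8.1231)²) = √(152.7775) ≈ 12.3603,  v_1 = u/||u|| ≈ (0.6572, -0.369, 0.6572) (||v_1|| = 1).

λ_1 = 7.5616,  λ_2 = 3.4384,  λ_3 = 3;  v_1 ≈ (0.6572, -0.369, 0.6572)


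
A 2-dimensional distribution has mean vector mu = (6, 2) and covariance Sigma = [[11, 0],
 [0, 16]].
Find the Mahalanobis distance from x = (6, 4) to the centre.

Step 1 — centre the observation: (x - mu) = (0, 2).

Step 2 — invert Sigma. det(Sigma) = 11·16 - (0)² = 176.
  Sigma^{-1} = (1/det) · [[d, -b], [-b, a]] = [[0.0909, 0],
 [0, 0.0625]].

Step 3 — form the quadratic (x - mu)^T · Sigma^{-1} · (x - mu):
  Sigma^{-1} · (x - mu) = (0, 0.125).
  (x - mu)^T · [Sigma^{-1} · (x - mu)] = (0)·(0) + (2)·(0.125) = 0.25.

Step 4 — take square root: d = √(0.25) ≈ 0.5.

d(x, mu) = √(0.25) ≈ 0.5


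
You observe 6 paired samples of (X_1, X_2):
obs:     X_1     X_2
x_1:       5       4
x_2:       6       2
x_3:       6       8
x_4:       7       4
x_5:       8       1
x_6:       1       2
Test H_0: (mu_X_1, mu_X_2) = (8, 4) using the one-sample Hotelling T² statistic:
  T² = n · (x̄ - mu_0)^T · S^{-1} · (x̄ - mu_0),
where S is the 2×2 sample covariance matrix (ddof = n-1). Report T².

Step 1 — sample mean vector:
  mean(X_1) = (5 + 6 + 6 + 7 + 8 + 1) / 6 = 33/6 = 5.5
  mean(X_2) = (4 + 2 + 8 + 4 + 1 + 2) / 6 = 21/6 = 3.5
  x̄ = (5.5, 3.5),  deviation x̄ - mu_0 = (5.5, 3.5) - (8, 4) = (-2.5, -0.5).

Step 2 — sample covariance matrix, S[i,j] = (1/(n-1)) · Σ_k (x_{k,i} - mean_i) · (x_{k,j} - mean_j), divisor n-1 = 5:
  S[X_1,X_1] = ((-0.5)·(-0.5) + (0.5)·(0.5) + (0.5)·(0.5) + (1.5)·(1.5) + (2.5)·(2.5) + (-4.5)·(-4.5)) / 5 = 29.5/5 = 5.9
  S[X_1,X_2] = ((-0.5)·(0.5) + (0.5)·(-1.5) + (0.5)·(4.5) + (1.5)·(0.5) + (2.5)·(-2.5) + (-4.5)·(-1.5)) / 5 = 2.5/5 = 0.5
  S[X_2,X_2] = ((0.5)·(0.5) + (-1.5)·(-1.5) + (4.5)·(4.5) + (0.5)·(0.5) + (-2.5)·(-2.5) + (-1.5)·(-1.5)) / 5 = 31.5/5 = 6.3
  S = [[5.9, 0.5],
 [0.5, 6.3]].

Step 3 — invert S. det(S) = 5.9·6.3 - (0.5)² = 36.92.
  S^{-1} = (1/det) · [[d, -b], [-b, a]] = [[0.1706, -0.0135],
 [-0.0135, 0.1598]].

Step 4 — quadratic form (x̄ - mu_0)^T · S^{-1} · (x̄ - mu_0):
  S^{-1} · (x̄ - mu_0) = (-0.4198, -0.046),
  (x̄ - mu_0)^T · [...] = (-2.5)·(-0.4198) + (-0.5)·(-0.046) = 1.0726.

Step 5 — scale by n: T² = 6 · 1.0726 = 6.4355.

T² ≈ 6.4355


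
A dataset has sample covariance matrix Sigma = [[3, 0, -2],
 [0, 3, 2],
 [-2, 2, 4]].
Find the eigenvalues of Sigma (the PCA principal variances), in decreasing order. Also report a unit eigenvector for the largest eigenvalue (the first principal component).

Step 1 — characteristic polynomial p(λ) = det(λI - Sigma) = λ³ - tr·λ² + c_1·λ - det, where tr = trace, c_1 = sum of the principal 2×2 minors, det = det(Sigma):
  tr = 3 + 3 + 4 = 10,
  c_1 = (3·3 - (0)²) + (3·4 - (-2)²) + (3·4 - (2)²) = 9 + 8 + 8 = 25,
  det = 3·(3·4 - (2)²) - (0)·((0)·4 - (2)·(-2)) + (-2)·((0)·(2) - 3·(-2)) = 3·(8) - (0)·(4) + (-2)·(6) = 12.
  So p(λ) = λ³ - 10λ² + 25λ - 12.
Step 2 — look for an integer root (rational root theorem: any rational root is an integer divisor of 12). Testing λ = 3:
  p(3) = 27 - 90 + 75 - 12 = 0  ✓
  Dividing out (λ - 3): p(λ) = (λ - 3)(λ² - 7λ + 4).
Step 3 — remaining eigenvalues from the quadratic λ² - 7λ + 4 = 0:
  Δ = 7² - 4·4 = 49 - 16 = 33,  λ = (7 ± √33)/2 = (7 ± 5.7446)/2 ≈ 6.3723 or 0.6277.
  Sorted: λ_1 = 6.3723,  λ_2 = 3,  λ_3 = 0.6277  (check: sum = 10 = tr ✓).

Step 4 — unit eigenvector for λ_1 ≈ 6.3723: v spans the null space of (Sigma - λ_1 I), whose rows are
  r_1 = (-3.3723, 0, -2),  r_2 = (0, -3.3723, 2),  r_3 = (-2, 2, -2.3723).
  v is orthogonal to every row, so take v ∝ r_1 × r_2 = ((0)·(2) - (-2)·(-3.3723), (-2)·(0) - (-3.3723)·(2), (-3.3723)·(-3.3723) - (0)·(0)) ≈ (-6.7446, 6.7446, 11.3723).
  Rescale (multiply by -1 so the first nonzero entry is positive): u = (6.7446, -6.7446, -11.3723).
  ||u|| = √((6.7446)² + (-6.7446)² + (-11.3723)²) = √(220.307) ≈ 14.8427,  v_1 = u/||u|| ≈ (0.4544, -0.4544, -0.7662) (||v_1|| = 1).

λ_1 = 6.3723,  λ_2 = 3,  λ_3 = 0.6277;  v_1 ≈ (0.4544, -0.4544, -0.7662)


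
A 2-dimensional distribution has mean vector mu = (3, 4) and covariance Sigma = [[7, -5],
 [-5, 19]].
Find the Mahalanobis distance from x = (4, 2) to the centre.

Step 1 — centre the observation: (x - mu) = (1, -2).

Step 2 — invert Sigma. det(Sigma) = 7·19 - (-5)² = 108.
  Sigma^{-1} = (1/det) · [[d, -b], [-b, a]] = [[0.1759, 0.0463],
 [0.0463, 0.0648]].

Step 3 — form the quadratic (x - mu)^T · Sigma^{-1} · (x - mu):
  Sigma^{-1} · (x - mu) = (0.0833, -0.0833).
  (x - mu)^T · [Sigma^{-1} · (x - mu)] = (1)·(0.0833) + (-2)·(-0.0833) = 0.25.

Step 4 — take square root: d = √(0.25) ≈ 0.5.

d(x, mu) = √(0.25) ≈ 0.5


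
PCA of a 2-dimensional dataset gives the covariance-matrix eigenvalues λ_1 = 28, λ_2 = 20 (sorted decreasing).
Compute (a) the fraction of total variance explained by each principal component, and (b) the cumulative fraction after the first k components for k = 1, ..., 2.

Step 1 — total variance = trace(Sigma) = Σ λ_i = 28 + 20 = 48.

Step 2 — fraction explained by component i = λ_i / Σ λ:
  PC1: 28/48 = 0.5833
  PC2: 20/48 = 0.4167

Step 3 — cumulative fraction after k components = (λ_1 + ... + λ_k) / Σ λ:
  k = 1: 28/48 = 0.5833
  k = 2: (28 + 20)/48 = 48/48 = 1

Summary (fraction, with percent):

explained: PC1 0.5833 (58.33%), PC2 0.4167 (41.67%);  cumulative: 0.5833, 1


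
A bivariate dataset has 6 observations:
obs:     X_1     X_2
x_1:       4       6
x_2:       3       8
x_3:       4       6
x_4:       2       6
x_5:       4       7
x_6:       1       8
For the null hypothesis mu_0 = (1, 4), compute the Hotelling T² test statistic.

Step 1 — sample mean vector:
  mean(X_1) = (4 + 3 + 4 + 2 + 4 + 1) / 6 = 18/6 = 3
  mean(X_2) = (6 + 8 + 6 + 6 + 7 + 8) / 6 = 41/6 = 6.8333
  x̄ = (3, 6.8333),  deviation x̄ - mu_0 = (3, 6.8333) - (1, 4) = (2, 2.8333).

Step 2 — sample covariance matrix, S[i,j] = (1/(n-1)) · Σ_k (x_{k,i} - mean_i) · (x_{k,j} - mean_j), divisor n-1 = 5:
  S[X_1,X_1] = ((1)·(1) + (0)·(0) + (1)·(1) + (-1)·(-1) + (1)·(1) + (-2)·(-2)) / 5 = 8/5 = 1.6
  S[X_1,X_2] = ((1)·(-0.8333) + (0)·(1.1667) + (1)·(-0.8333) + (-1)·(-0.8333) + (1)·(0.1667) + (-2)·(1.1667)) / 5 = -3/5 = -0.6
  S[X_2,X_2] = ((-0.8333)·(-0.8333) + (1.1667)·(1.1667) + (-0.8333)·(-0.8333) + (-0.8333)·(-0.8333) + (0.1667)·(0.1667) + (1.1667)·(1.1667)) / 5 = 4.8333/5 = 0.9667
  S = [[1.6, -0.6],
 [-0.6, 0.9667]].

Step 3 — invert S. det(S) = 1.6·0.9667 - (-0.6)² = 1.1867.
  S^{-1} = (1/det) · [[d, -b], [-b, a]] = [[0.8146, 0.5056],
 [0.5056, 1.3483]].

Step 4 — quadratic form (x̄ - mu_0)^T · S^{-1} · (x̄ - mu_0):
  S^{-1} · (x̄ - mu_0) = (3.0618, 4.8315),
  (x̄ - mu_0)^T · [...] = (2)·(3.0618) + (2.8333)·(4.8315) = 19.8127.

Step 5 — scale by n: T² = 6 · 19.8127 = 118.8764.

T² ≈ 118.8764


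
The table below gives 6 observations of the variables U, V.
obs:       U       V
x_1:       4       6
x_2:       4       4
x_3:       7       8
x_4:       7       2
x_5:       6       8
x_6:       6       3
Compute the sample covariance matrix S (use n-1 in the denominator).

Step 1 — column means:
  mean(U) = (4 + 4 + 7 + 7 + 6 + 6) / 6 = 34/6 = 5.6667
  mean(V) = (6 + 4 + 8 + 2 + 8 + 3) / 6 = 31/6 = 5.1667

Step 2 — sample covariance S[i,j] = (1/(n-1)) · Σ_k (x_{k,i} - mean_i) · (x_{k,j} - mean_j), with n-1 = 5.
  S[U,U] = ((-1.6667)·(-1.6667) + (-1.6667)·(-1.6667) + (1.3333)·(1.3333) + (1.3333)·(1.3333) + (0.3333)·(0.3333) + (0.3333)·(0.3333)) / 5 = 9.3333/5 = 1.8667
  S[U,V] = ((-1.6667)·(0.8333) + (-1.6667)·(-1.1667) + (1.3333)·(2.8333) + (1.3333)·(-3.1667) + (0.3333)·(2.8333) + (0.3333)·(-2.1667)) / 5 = 0.3333/5 = 0.0667
  S[V,V] = ((0.8333)·(0.8333) + (-1.1667)·(-1.1667) + (2.8333)·(2.8333) + (-3.1667)·(-3.1667) + (2.8333)·(2.8333) + (-2.1667)·(-2.1667)) / 5 = 32.8333/5 = 6.5667

S is symmetric (S[j,i] = S[i,j]). Assembling:

S = [[1.8667, 0.0667],
 [0.0667, 6.5667]]


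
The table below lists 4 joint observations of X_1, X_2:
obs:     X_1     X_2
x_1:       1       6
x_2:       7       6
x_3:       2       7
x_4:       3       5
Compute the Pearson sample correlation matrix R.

Step 1 — column means:
  mean(X_1) = (1 + 7 + 2 + 3) / 4 = 13/4 = 3.25
  mean(X_2) = (6 + 6 + 7 + 5) / 4 = 24/4 = 6

Step 2 — sample variances and covariances s[i,j] = (1/(n-1)) · Σ_k (x_{k,i} - mean_i) · (x_{k,j} - mean_j), with n-1 = 3:
  s[X_1,X_1] = ((-2.25)·(-2.25) + (3.75)·(3.75) + (-1.25)·(-1.25) + (-0.25)·(-0.25)) / 3 = 20.75/3 = 6.9167
  s[X_1,X_2] = ((-2.25)·(0) + (3.75)·(0) + (-1.25)·(1) + (-0.25)·(-1)) / 3 = -1/3 = -0.3333
  s[X_2,X_2] = ((0)·(0) + (0)·(0) + (1)·(1) + (-1)·(-1)) / 3 = 2/3 = 0.6667
  Sample standard deviations s_i = √(s[i,i]):
  s(X_1) = √(6.9167) = 2.63
  s(X_2) = √(0.6667) = 0.8165

Step 3 — r_{ij} = s_{ij} / (s_i · s_j):
  r[X_1,X_1] = 1 (diagonal).
  r[X_1,X_2] = -0.3333 / (2.63 · 0.8165) = -0.3333 / 2.1473 = -0.1552
  r[X_2,X_2] = 1 (diagonal).

R is symmetric with unit diagonal. Assembling:

R = [[1, -0.1552],
 [-0.1552, 1]]


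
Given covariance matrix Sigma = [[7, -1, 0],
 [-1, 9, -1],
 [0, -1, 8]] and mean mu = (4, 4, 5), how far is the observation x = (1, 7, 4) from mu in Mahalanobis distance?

Step 1 — centre the observation: (x - mu) = (-3, 3, -1).

Step 2 — invert Sigma (cofactor / det for 3×3, or solve directly):
  Sigma^{-1} = [[0.1452, 0.0164, 0.002],
 [0.0164, 0.1145, 0.0143],
 [0.002, 0.0143, 0.1268]].

Step 3 — form the quadratic (x - mu)^T · Sigma^{-1} · (x - mu):
  Sigma^{-1} · (x - mu) = (-0.3885, 0.2802, -0.09).
  (x - mu)^T · [Sigma^{-1} · (x - mu)] = (-3)·(-0.3885) + (3)·(0.2802) + (-1)·(-0.09) = 2.0961.

Step 4 — take square root: d = √(2.0961) ≈ 1.4478.

d(x, mu) = √(2.0961) ≈ 1.4478


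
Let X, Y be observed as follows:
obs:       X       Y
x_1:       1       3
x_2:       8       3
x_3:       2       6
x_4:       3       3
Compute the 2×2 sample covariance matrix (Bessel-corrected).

Step 1 — column means:
  mean(X) = (1 + 8 + 2 + 3) / 4 = 14/4 = 3.5
  mean(Y) = (3 + 3 + 6 + 3) / 4 = 15/4 = 3.75

Step 2 — sample covariance S[i,j] = (1/(n-1)) · Σ_k (x_{k,i} - mean_i) · (x_{k,j} - mean_j), with n-1 = 3.
  S[X,X] = ((-2.5)·(-2.5) + (4.5)·(4.5) + (-1.5)·(-1.5) + (-0.5)·(-0.5)) / 3 = 29/3 = 9.6667
  S[X,Y] = ((-2.5)·(-0.75) + (4.5)·(-0.75) + (-1.5)·(2.25) + (-0.5)·(-0.75)) / 3 = -4.5/3 = -1.5
  S[Y,Y] = ((-0.75)·(-0.75) + (-0.75)·(-0.75) + (2.25)·(2.25) + (-0.75)·(-0.75)) / 3 = 6.75/3 = 2.25

S is symmetric (S[j,i] = S[i,j]). Assembling:

S = [[9.6667, -1.5],
 [-1.5, 2.25]]


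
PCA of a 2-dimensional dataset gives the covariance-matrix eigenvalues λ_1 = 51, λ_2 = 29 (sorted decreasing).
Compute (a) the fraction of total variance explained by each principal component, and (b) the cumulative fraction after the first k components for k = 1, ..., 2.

Step 1 — total variance = trace(Sigma) = Σ λ_i = 51 + 29 = 80.

Step 2 — fraction explained by component i = λ_i / Σ λ:
  PC1: 51/80 = 0.6375
  PC2: 29/80 = 0.3625

Step 3 — cumulative fraction after k components = (λ_1 + ... + λ_k) / Σ λ:
  k = 1: 51/80 = 0.6375
  k = 2: (51 + 29)/80 = 80/80 = 1

Summary (fraction, with percent):

explained: PC1 0.6375 (63.75%), PC2 0.3625 (36.25%);  cumulative: 0.6375, 1


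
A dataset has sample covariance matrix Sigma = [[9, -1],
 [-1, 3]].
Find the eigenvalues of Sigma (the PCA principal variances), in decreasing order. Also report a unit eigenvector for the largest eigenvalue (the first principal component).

Step 1 — characteristic polynomial of 2×2 Sigma:
  det(Sigma - λI) = λ² - trace · λ + det = 0.
  trace = 9 + 3 = 12, det = 9·3 - (-1)² = 26.
Step 2 — discriminant:
  Δ = trace² - 4·det = 144 - 104 = 40.
Step 3 — eigenvalues:
  λ = (trace ± √Δ)/2 = (12 ± 6.3246)/2,
  λ_1 = 9.1623,  λ_2 = 2.8377.

Step 4 — unit eigenvector for λ_1: solve (Sigma - λ_1 I)v = 0. First row:
  (9 - 9.1623)·v_x + (-1)·v_y = 0, i.e. (-0.1623)·v_x + (-1)·v_y = 0,
  so v ∝ (b, λ_1 - a) = (-1, 0.1623); multiply by -1 so the first entry is positive: u = (1, -0.1623).
  ||u|| = √((1)² + (-0.1623)²) = √(1.0263) ≈ 1.0131,
  v_1 = u/||u|| ≈ (0.9871, -0.1602) (||v_1|| = 1).

λ_1 = 9.1623,  λ_2 = 2.8377;  v_1 ≈ (0.9871, -0.1602)


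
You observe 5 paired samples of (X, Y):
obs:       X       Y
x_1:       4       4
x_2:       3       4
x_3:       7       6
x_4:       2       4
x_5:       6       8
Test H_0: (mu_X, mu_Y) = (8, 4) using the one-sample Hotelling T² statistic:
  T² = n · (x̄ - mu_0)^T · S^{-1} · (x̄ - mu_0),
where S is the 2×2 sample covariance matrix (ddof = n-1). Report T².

Step 1 — sample mean vector:
  mean(X) = (4 + 3 + 7 + 2 + 6) / 5 = 22/5 = 4.4
  mean(Y) = (4 + 4 + 6 + 4 + 8) / 5 = 26/5 = 5.2
  x̄ = (4.4, 5.2),  deviation x̄ - mu_0 = (4.4, 5.2) - (8, 4) = (-3.6, 1.2).

Step 2 — sample covariance matrix, S[i,j] = (1/(n-1)) · Σ_k (x_{k,i} - mean_i) · (x_{k,j} - mean_j), divisor n-1 = 4:
  S[X,X] = ((-0.4)·(-0.4) + (-1.4)·(-1.4) + (2.6)·(2.6) + (-2.4)·(-2.4) + (1.6)·(1.6)) / 4 = 17.2/4 = 4.3
  S[X,Y] = ((-0.4)·(-1.2) + (-1.4)·(-1.2) + (2.6)·(0.8) + (-2.4)·(-1.2) + (1.6)·(2.8)) / 4 = 11.6/4 = 2.9
  S[Y,Y] = ((-1.2)·(-1.2) + (-1.2)·(-1.2) + (0.8)·(0.8) + (-1.2)·(-1.2) + (2.8)·(2.8)) / 4 = 12.8/4 = 3.2
  S = [[4.3, 2.9],
 [2.9, 3.2]].

Step 3 — invert S. det(S) = 4.3·3.2 - (2.9)² = 5.35.
  S^{-1} = (1/det) · [[d, -b], [-b, a]] = [[0.5981, -0.5421],
 [-0.5421, 0.8037]].

Step 4 — quadratic form (x̄ - mu_0)^T · S^{-1} · (x̄ - mu_0):
  S^{-1} · (x̄ - mu_0) = (-2.8037, 2.9159),
  (x̄ - mu_0)^T · [...] = (-3.6)·(-2.8037) + (1.2)·(2.9159) = 13.5925.

Step 5 — scale by n: T² = 5 · 13.5925 = 67.9626.

T² ≈ 67.9626


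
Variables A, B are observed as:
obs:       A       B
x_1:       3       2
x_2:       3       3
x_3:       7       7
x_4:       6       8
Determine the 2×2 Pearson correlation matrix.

Step 1 — column means:
  mean(A) = (3 + 3 + 7 + 6) / 4 = 19/4 = 4.75
  mean(B) = (2 + 3 + 7 + 8) / 4 = 20/4 = 5

Step 2 — sample variances and covariances s[i,j] = (1/(n-1)) · Σ_k (x_{k,i} - mean_i) · (x_{k,j} - mean_j), with n-1 = 3:
  s[A,A] = ((-1.75)·(-1.75) + (-1.75)·(-1.75) + (2.25)·(2.25) + (1.25)·(1.25)) / 3 = 12.75/3 = 4.25
  s[A,B] = ((-1.75)·(-3) + (-1.75)·(-2) + (2.25)·(2) + (1.25)·(3)) / 3 = 17/3 = 5.6667
  s[B,B] = ((-3)·(-3) + (-2)·(-2) + (2)·(2) + (3)·(3)) / 3 = 26/3 = 8.6667
  Sample standard deviations s_i = √(s[i,i]):
  s(A) = √(4.25) = 2.0616
  s(B) = √(8.6667) = 2.9439

Step 3 — r_{ij} = s_{ij} / (s_i · s_j):
  r[A,A] = 1 (diagonal).
  r[A,B] = 5.6667 / (2.0616 · 2.9439) = 5.6667 / 6.069 = 0.9337
  r[B,B] = 1 (diagonal).

R is symmetric with unit diagonal. Assembling:

R = [[1, 0.9337],
 [0.9337, 1]]


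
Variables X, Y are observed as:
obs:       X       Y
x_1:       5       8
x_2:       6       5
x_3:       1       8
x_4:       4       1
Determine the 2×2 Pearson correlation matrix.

Step 1 — column means:
  mean(X) = (5 + 6 + 1 + 4) / 4 = 16/4 = 4
  mean(Y) = (8 + 5 + 8 + 1) / 4 = 22/4 = 5.5

Step 2 — sample variances and covariances s[i,j] = (1/(n-1)) · Σ_k (x_{k,i} - mean_i) · (x_{k,j} - mean_j), with n-1 = 3:
  s[X,X] = ((1)·(1) + (2)·(2) + (-3)·(-3) + (0)·(0)) / 3 = 14/3 = 4.6667
  s[X,Y] = ((1)·(2.5) + (2)·(-0.5) + (-3)·(2.5) + (0)·(-4.5)) / 3 = -6/3 = -2
  s[Y,Y] = ((2.5)·(2.5) + (-0.5)·(-0.5) + (2.5)·(2.5) + (-4.5)·(-4.5)) / 3 = 33/3 = 11
  Sample standard deviations s_i = √(s[i,i]):
  s(X) = √(4.6667) = 2.1602
  s(Y) = √(11) = 3.3166

Step 3 — r_{ij} = s_{ij} / (s_i · s_j):
  r[X,X] = 1 (diagonal).
  r[X,Y] = -2 / (2.1602 · 3.3166) = -2 / 7.1647 = -0.2791
  r[Y,Y] = 1 (diagonal).

R is symmetric with unit diagonal. Assembling:

R = [[1, -0.2791],
 [-0.2791, 1]]


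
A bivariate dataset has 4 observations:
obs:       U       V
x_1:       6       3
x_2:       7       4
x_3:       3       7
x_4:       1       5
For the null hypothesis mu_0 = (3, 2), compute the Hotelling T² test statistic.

Step 1 — sample mean vector:
  mean(U) = (6 + 7 + 3 + 1) / 4 = 17/4 = 4.25
  mean(V) = (3 + 4 + 7 + 5) / 4 = 19/4 = 4.75
  x̄ = (4.25, 4.75),  deviation x̄ - mu_0 = (4.25, 4.75) - (3, 2) = (1.25, 2.75).

Step 2 — sample covariance matrix, S[i,j] = (1/(n-1)) · Σ_k (x_{k,i} - mean_i) · (x_{k,j} - mean_j), divisor n-1 = 3:
  S[U,U] = ((1.75)·(1.75) + (2.75)·(2.75) + (-1.25)·(-1.25) + (-3.25)·(-3.25)) / 3 = 22.75/3 = 7.5833
  S[U,V] = ((1.75)·(-1.75) + (2.75)·(-0.75) + (-1.25)·(2.25) + (-3.25)·(0.25)) / 3 = -8.75/3 = -2.9167
  S[V,V] = ((-1.75)·(-1.75) + (-0.75)·(-0.75) + (2.25)·(2.25) + (0.25)·(0.25)) / 3 = 8.75/3 = 2.9167
  S = [[7.5833, -2.9167],
 [-2.9167, 2.9167]].

Step 3 — invert S. det(S) = 7.5833·2.9167 - (-2.9167)² = 13.6111.
  S^{-1} = (1/det) · [[d, -b], [-b, a]] = [[0.2143, 0.2143],
 [0.2143, 0.5571]].

Step 4 — quadratic form (x̄ - mu_0)^T · S^{-1} · (x̄ - mu_0):
  S^{-1} · (x̄ - mu_0) = (0.8571, 1.8),
  (x̄ - mu_0)^T · [...] = (1.25)·(0.8571) + (2.75)·(1.8) = 6.0214.

Step 5 — scale by n: T² = 4 · 6.0214 = 24.0857.

T² ≈ 24.0857


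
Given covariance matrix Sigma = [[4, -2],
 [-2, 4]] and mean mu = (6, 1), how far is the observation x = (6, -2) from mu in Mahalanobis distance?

Step 1 — centre the observation: (x - mu) = (0, -3).

Step 2 — invert Sigma. det(Sigma) = 4·4 - (-2)² = 12.
  Sigma^{-1} = (1/det) · [[d, -b], [-b, a]] = [[0.3333, 0.1667],
 [0.1667, 0.3333]].

Step 3 — form the quadratic (x - mu)^T · Sigma^{-1} · (x - mu):
  Sigma^{-1} · (x - mu) = (-0.5, -1).
  (x - mu)^T · [Sigma^{-1} · (x - mu)] = (0)·(-0.5) + (-3)·(-1) = 3.

Step 4 — take square root: d = √(3) ≈ 1.7321.

d(x, mu) = √(3) ≈ 1.7321


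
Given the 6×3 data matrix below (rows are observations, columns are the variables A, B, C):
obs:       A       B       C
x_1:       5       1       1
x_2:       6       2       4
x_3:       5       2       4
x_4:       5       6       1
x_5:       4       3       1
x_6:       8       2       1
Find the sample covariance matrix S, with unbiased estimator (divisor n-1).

Step 1 — column means:
  mean(A) = (5 + 6 + 5 + 5 + 4 + 8) / 6 = 33/6 = 5.5
  mean(B) = (1 + 2 + 2 + 6 + 3 + 2) / 6 = 16/6 = 2.6667
  mean(C) = (1 + 4 + 4 + 1 + 1 + 1) / 6 = 12/6 = 2

Step 2 — sample covariance S[i,j] = (1/(n-1)) · Σ_k (x_{k,i} - mean_i) · (x_{k,j} - mean_j), with n-1 = 5.
  S[A,A] = ((-0.5)·(-0.5) + (0.5)·(0.5) + (-0.5)·(-0.5) + (-0.5)·(-0.5) + (-1.5)·(-1.5) + (2.5)·(2.5)) / 5 = 9.5/5 = 1.9
  S[A,B] = ((-0.5)·(-1.6667) + (0.5)·(-0.6667) + (-0.5)·(-0.6667) + (-0.5)·(3.3333) + (-1.5)·(0.3333) + (2.5)·(-0.6667)) / 5 = -3/5 = -0.6
  S[A,C] = ((-0.5)·(-1) + (0.5)·(2) + (-0.5)·(2) + (-0.5)·(-1) + (-1.5)·(-1) + (2.5)·(-1)) / 5 = 0/5 = 0
  S[B,B] = ((-1.6667)·(-1.6667) + (-0.6667)·(-0.6667) + (-0.6667)·(-0.6667) + (3.3333)·(3.3333) + (0.3333)·(0.3333) + (-0.6667)·(-0.6667)) / 5 = 15.3333/5 = 3.0667
  S[B,C] = ((-1.6667)·(-1) + (-0.6667)·(2) + (-0.6667)·(2) + (3.3333)·(-1) + (0.3333)·(-1) + (-0.6667)·(-1)) / 5 = -4/5 = -0.8
  S[C,C] = ((-1)·(-1) + (2)·(2) + (2)·(2) + (-1)·(-1) + (-1)·(-1) + (-1)·(-1)) / 5 = 12/5 = 2.4

S is symmetric (S[j,i] = S[i,j]). Assembling:

S = [[1.9, -0.6, 0],
 [-0.6, 3.0667, -0.8],
 [0, -0.8, 2.4]]


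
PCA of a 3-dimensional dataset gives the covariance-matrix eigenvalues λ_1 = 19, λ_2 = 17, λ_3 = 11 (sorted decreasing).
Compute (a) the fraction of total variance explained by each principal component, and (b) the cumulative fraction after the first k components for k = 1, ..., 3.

Step 1 — total variance = trace(Sigma) = Σ λ_i = 19 + 17 + 11 = 47.

Step 2 — fraction explained by component i = λ_i / Σ λ:
  PC1: 19/47 = 0.4043
  PC2: 17/47 = 0.3617
  PC3: 11/47 = 0.234

Step 3 — cumulative fraction after k components = (λ_1 + ... + λ_k) / Σ λ:
  k = 1: 19/47 = 0.4043
  k = 2: (19 + 17)/47 = 36/47 = 0.766
  k = 3: (19 + 17 + 11)/47 = 47/47 = 1

Summary (fraction, with percent):

explained: PC1 0.4043 (40.43%), PC2 0.3617 (36.17%), PC3 0.234 (23.4%);  cumulative: 0.4043, 0.766, 1


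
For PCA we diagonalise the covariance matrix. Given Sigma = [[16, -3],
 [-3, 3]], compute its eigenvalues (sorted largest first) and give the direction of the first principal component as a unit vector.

Step 1 — characteristic polynomial of 2×2 Sigma:
  det(Sigma - λI) = λ² - trace · λ + det = 0.
  trace = 16 + 3 = 19, det = 16·3 - (-3)² = 39.
Step 2 — discriminant:
  Δ = trace² - 4·det = 361 - 156 = 205.
Step 3 — eigenvalues:
  λ = (trace ± √Δ)/2 = (19 ± 14.3178)/2,
  λ_1 = 16.6589,  λ_2 = 2.3411.

Step 4 — unit eigenvector for λ_1: solve (Sigma - λ_1 I)v = 0. First row:
  (16 - 16.6589)·v_x + (-3)·v_y = 0, i.e. (-0.6589)·v_x + (-3)·v_y = 0,
  so v ∝ (b, λ_1 - a) = (-3, 0.6589); multiply by -1 so the first entry is positive: u = (3, -0.6589).
  ||u|| = √((3)² + (-0.6589)²) = √(9.4342) ≈ 3.0715,
  v_1 = u/||u|| ≈ (0.9767, -0.2145) (||v_1|| = 1).

λ_1 = 16.6589,  λ_2 = 2.3411;  v_1 ≈ (0.9767, -0.2145)


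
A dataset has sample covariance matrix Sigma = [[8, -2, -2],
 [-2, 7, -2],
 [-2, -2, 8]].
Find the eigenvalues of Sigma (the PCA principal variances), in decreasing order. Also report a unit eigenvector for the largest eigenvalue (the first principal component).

Step 1 — characteristic polynomial p(λ) = det(λI - Sigma) = λ³ - tr·λ² + c_1·λ - det, where tr = trace, c_1 = sum of the principal 2×2 minors, det = det(Sigma):
  tr = 8 + 7 + 8 = 23,
  c_1 = (8·7 - (-2)²) + (8·8 - (-2)²) + (7·8 - (-2)²) = 52 + 60 + 52 = 164,
  det = 8·(7·8 - (-2)²) - (-2)·((-2)·8 - (-2)·(-2)) + (-2)·((-2)·(-2) - 7·(-2)) = 8·(52) - (-2)·(-20) + (-2)·(18) = 340.
  So p(λ) = λ³ - 23λ² + 164λ - 340.
Step 2 — look for an integer root (rational root theorem: any rational root is an integer divisor of 340). Testing λ = 10:
  p(10) = 1000 - 2300 + 1640 - 340 = 0  ✓
  Dividing out (λ - 10): p(λ) = (λ - 10)(λ² - 13λ + 34).
Step 3 — remaining eigenvalues from the quadratic λ² - 13λ + 34 = 0:
  Δ = 13² - 4·34 = 169 - 136 = 33,  λ = (13 ± √33)/2 = (13 ± 5.7446)/2 ≈ 9.3723 or 3.6277.
  Sorted: λ_1 = 10,  λ_2 = 9.3723,  λ_3 = 3.6277  (check: sum = 23 = tr ✓).

Step 4 — unit eigenvector for λ_1 = 10: v spans the null space of (Sigma - λ_1 I), whose rows are
  r_1 = (-2, -2, -2),  r_2 = (-2, -3, -2),  r_3 = (-2, -2, -2).
  v is orthogonal to every row, so take v ∝ r_1 × r_2 = ((-2)·(-2) - (-2)·(-3), (-2)·(-2) - (-2)·(-2), (-2)·(-3) - (-2)·(-2)) = (-2, 0, 2).
  Rescale (divide by 2; multiply by -1 so the first nonzero entry is positive): u = (1, 0, -1).
  ||u|| = √((1)² + (0)² + (-1)²) = √(2) ≈ 1.4142,  v_1 = u/||u|| ≈ (0.7071, 0, -0.7071) (||v_1|| = 1).

λ_1 = 10,  λ_2 = 9.3723,  λ_3 = 3.6277;  v_1 ≈ (0.7071, 0, -0.7071)


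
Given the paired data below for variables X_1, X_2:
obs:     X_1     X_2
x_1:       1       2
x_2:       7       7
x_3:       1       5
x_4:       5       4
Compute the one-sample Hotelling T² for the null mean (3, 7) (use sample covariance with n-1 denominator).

Step 1 — sample mean vector:
  mean(X_1) = (1 + 7 + 1 + 5) / 4 = 14/4 = 3.5
  mean(X_2) = (2 + 7 + 5 + 4) / 4 = 18/4 = 4.5
  x̄ = (3.5, 4.5),  deviation x̄ - mu_0 = (3.5, 4.5) - (3, 7) = (0.5, -2.5).

Step 2 — sample covariance matrix, S[i,j] = (1/(n-1)) · Σ_k (x_{k,i} - mean_i) · (x_{k,j} - mean_j), divisor n-1 = 3:
  S[X_1,X_1] = ((-2.5)·(-2.5) + (3.5)·(3.5) + (-2.5)·(-2.5) + (1.5)·(1.5)) / 3 = 27/3 = 9
  S[X_1,X_2] = ((-2.5)·(-2.5) + (3.5)·(2.5) + (-2.5)·(0.5) + (1.5)·(-0.5)) / 3 = 13/3 = 4.3333
  S[X_2,X_2] = ((-2.5)·(-2.5) + (2.5)·(2.5) + (0.5)·(0.5) + (-0.5)·(-0.5)) / 3 = 13/3 = 4.3333
  S = [[9, 4.3333],
 [4.3333, 4.3333]].

Step 3 — invert S. det(S) = 9·4.3333 - (4.3333)² = 20.2222.
  S^{-1} = (1/det) · [[d, -b], [-b, a]] = [[0.2143, -0.2143],
 [-0.2143, 0.4451]].

Step 4 — quadratic form (x̄ - mu_0)^T · S^{-1} · (x̄ - mu_0):
  S^{-1} · (x̄ - mu_0) = (0.6429, -1.2198),
  (x̄ - mu_0)^T · [...] = (0.5)·(0.6429) + (-2.5)·(-1.2198) = 3.3709.

Step 5 — scale by n: T² = 4 · 3.3709 = 13.4835.

T² ≈ 13.4835


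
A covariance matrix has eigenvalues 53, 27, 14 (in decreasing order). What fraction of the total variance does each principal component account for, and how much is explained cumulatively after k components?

Step 1 — total variance = trace(Sigma) = Σ λ_i = 53 + 27 + 14 = 94.

Step 2 — fraction explained by component i = λ_i / Σ λ:
  PC1: 53/94 = 0.5638
  PC2: 27/94 = 0.2872
  PC3: 14/94 = 0.1489

Step 3 — cumulative fraction after k components = (λ_1 + ... + λ_k) / Σ λ:
  k = 1: 53/94 = 0.5638
  k = 2: (53 + 27)/94 = 80/94 = 0.8511
  k = 3: (53 + 27 + 14)/94 = 94/94 = 1

Summary (fraction, with percent):

explained: PC1 0.5638 (56.38%), PC2 0.2872 (28.72%), PC3 0.1489 (14.89%);  cumulative: 0.5638, 0.8511, 1


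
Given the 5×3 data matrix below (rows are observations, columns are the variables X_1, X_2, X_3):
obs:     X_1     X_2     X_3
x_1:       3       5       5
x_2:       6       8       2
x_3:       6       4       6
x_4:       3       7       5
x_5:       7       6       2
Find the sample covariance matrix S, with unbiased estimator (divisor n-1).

Step 1 — column means:
  mean(X_1) = (3 + 6 + 6 + 3 + 7) / 5 = 25/5 = 5
  mean(X_2) = (5 + 8 + 4 + 7 + 6) / 5 = 30/5 = 6
  mean(X_3) = (5 + 2 + 6 + 5 + 2) / 5 = 20/5 = 4

Step 2 — sample covariance S[i,j] = (1/(n-1)) · Σ_k (x_{k,i} - mean_i) · (x_{k,j} - mean_j), with n-1 = 4.
  S[X_1,X_1] = ((-2)·(-2) + (1)·(1) + (1)·(1) + (-2)·(-2) + (2)·(2)) / 4 = 14/4 = 3.5
  S[X_1,X_2] = ((-2)·(-1) + (1)·(2) + (1)·(-2) + (-2)·(1) + (2)·(0)) / 4 = 0/4 = 0
  S[X_1,X_3] = ((-2)·(1) + (1)·(-2) + (1)·(2) + (-2)·(1) + (2)·(-2)) / 4 = -8/4 = -2
  S[X_2,X_2] = ((-1)·(-1) + (2)·(2) + (-2)·(-2) + (1)·(1) + (0)·(0)) / 4 = 10/4 = 2.5
  S[X_2,X_3] = ((-1)·(1) + (2)·(-2) + (-2)·(2) + (1)·(1) + (0)·(-2)) / 4 = -8/4 = -2
  S[X_3,X_3] = ((1)·(1) + (-2)·(-2) + (2)·(2) + (1)·(1) + (-2)·(-2)) / 4 = 14/4 = 3.5

S is symmetric (S[j,i] = S[i,j]). Assembling:

S = [[3.5, 0, -2],
 [0, 2.5, -2],
 [-2, -2, 3.5]]


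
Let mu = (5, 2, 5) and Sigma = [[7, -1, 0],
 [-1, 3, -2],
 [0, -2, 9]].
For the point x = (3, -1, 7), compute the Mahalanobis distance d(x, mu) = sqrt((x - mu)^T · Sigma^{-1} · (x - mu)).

Step 1 — centre the observation: (x - mu) = (-2, -3, 2).

Step 2 — invert Sigma (cofactor / det for 3×3, or solve directly):
  Sigma^{-1} = [[0.1513, 0.0592, 0.0132],
 [0.0592, 0.4145, 0.0921],
 [0.0132, 0.0921, 0.1316]].

Step 3 — form the quadratic (x - mu)^T · Sigma^{-1} · (x - mu):
  Sigma^{-1} · (x - mu) = (-0.4539, -1.1776, -0.0395).
  (x - mu)^T · [Sigma^{-1} · (x - mu)] = (-2)·(-0.4539) + (-3)·(-1.1776) + (2)·(-0.0395) = 4.3618.

Step 4 — take square root: d = √(4.3618) ≈ 2.0885.

d(x, mu) = √(4.3618) ≈ 2.0885


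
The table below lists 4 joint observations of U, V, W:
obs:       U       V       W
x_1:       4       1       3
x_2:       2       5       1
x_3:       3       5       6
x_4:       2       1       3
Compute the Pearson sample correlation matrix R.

Step 1 — column means:
  mean(U) = (4 + 2 + 3 + 2) / 4 = 11/4 = 2.75
  mean(V) = (1 + 5 + 5 + 1) / 4 = 12/4 = 3
  mean(W) = (3 + 1 + 6 + 3) / 4 = 13/4 = 3.25

Step 2 — sample variances and covariances s[i,j] = (1/(n-1)) · Σ_k (x_{k,i} - mean_i) · (x_{k,j} - mean_j), with n-1 = 3:
  s[U,U] = ((1.25)·(1.25) + (-0.75)·(-0.75) + (0.25)·(0.25) + (-0.75)·(-0.75)) / 3 = 2.75/3 = 0.9167
  s[U,V] = ((1.25)·(-2) + (-0.75)·(2) + (0.25)·(2) + (-0.75)·(-2)) / 3 = -2/3 = -0.6667
  s[U,W] = ((1.25)·(-0.25) + (-0.75)·(-2.25) + (0.25)·(2.75) + (-0.75)·(-0.25)) / 3 = 2.25/3 = 0.75
  s[V,V] = ((-2)·(-2) + (2)·(2) + (2)·(2) + (-2)·(-2)) / 3 = 16/3 = 5.3333
  s[V,W] = ((-2)·(-0.25) + (2)·(-2.25) + (2)·(2.75) + (-2)·(-0.25)) / 3 = 2/3 = 0.6667
  s[W,W] = ((-0.25)·(-0.25) + (-2.25)·(-2.25) + (2.75)·(2.75) + (-0.25)·(-0.25)) / 3 = 12.75/3 = 4.25
  Sample standard deviations s_i = √(s[i,i]):
  s(U) = √(0.9167) = 0.9574
  s(V) = √(5.3333) = 2.3094
  s(W) = √(4.25) = 2.0616

Step 3 — r_{ij} = s_{ij} / (s_i · s_j):
  r[U,U] = 1 (diagonal).
  r[U,V] = -0.6667 / (0.9574 · 2.3094) = -0.6667 / 2.2111 = -0.3015
  r[U,W] = 0.75 / (0.9574 · 2.0616) = 0.75 / 1.9738 = 0.38
  r[V,V] = 1 (diagonal).
  r[V,W] = 0.6667 / (2.3094 · 2.0616) = 0.6667 / 4.761 = 0.14
  r[W,W] = 1 (diagonal).

R is symmetric with unit diagonal. Assembling:

R = [[1, -0.3015, 0.38],
 [-0.3015, 1, 0.14],
 [0.38, 0.14, 1]]


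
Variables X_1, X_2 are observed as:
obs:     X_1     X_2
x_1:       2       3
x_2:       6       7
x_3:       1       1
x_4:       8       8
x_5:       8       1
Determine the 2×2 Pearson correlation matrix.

Step 1 — column means:
  mean(X_1) = (2 + 6 + 1 + 8 + 8) / 5 = 25/5 = 5
  mean(X_2) = (3 + 7 + 1 + 8 + 1) / 5 = 20/5 = 4

Step 2 — sample variances and covariances s[i,j] = (1/(n-1)) · Σ_k (x_{k,i} - mean_i) · (x_{k,j} - mean_j), with n-1 = 4:
  s[X_1,X_1] = ((-3)·(-3) + (1)·(1) + (-4)·(-4) + (3)·(3) + (3)·(3)) / 4 = 44/4 = 11
  s[X_1,X_2] = ((-3)·(-1) + (1)·(3) + (-4)·(-3) + (3)·(4) + (3)·(-3)) / 4 = 21/4 = 5.25
  s[X_2,X_2] = ((-1)·(-1) + (3)·(3) + (-3)·(-3) + (4)·(4) + (-3)·(-3)) / 4 = 44/4 = 11
  Sample standard deviations s_i = √(s[i,i]):
  s(X_1) = √(11) = 3.3166
  s(X_2) = √(11) = 3.3166

Step 3 — r_{ij} = s_{ij} / (s_i · s_j):
  r[X_1,X_1] = 1 (diagonal).
  r[X_1,X_2] = 5.25 / (3.3166 · 3.3166) = 5.25 / 11 = 0.4773
  r[X_2,X_2] = 1 (diagonal).

R is symmetric with unit diagonal. Assembling:

R = [[1, 0.4773],
 [0.4773, 1]]


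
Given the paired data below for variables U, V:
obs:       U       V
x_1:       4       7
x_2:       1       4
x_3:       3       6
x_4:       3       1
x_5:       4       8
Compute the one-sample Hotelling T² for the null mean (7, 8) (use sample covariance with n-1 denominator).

Step 1 — sample mean vector:
  mean(U) = (4 + 1 + 3 + 3 + 4) / 5 = 15/5 = 3
  mean(V) = (7 + 4 + 6 + 1 + 8) / 5 = 26/5 = 5.2
  x̄ = (3, 5.2),  deviation x̄ - mu_0 = (3, 5.2) - (7, 8) = (-4, -2.8).

Step 2 — sample covariance matrix, S[i,j] = (1/(n-1)) · Σ_k (x_{k,i} - mean_i) · (x_{k,j} - mean_j), divisor n-1 = 4:
  S[U,U] = ((1)·(1) + (-2)·(-2) + (0)·(0) + (0)·(0) + (1)·(1)) / 4 = 6/4 = 1.5
  S[U,V] = ((1)·(1.8) + (-2)·(-1.2) + (0)·(0.8) + (0)·(-4.2) + (1)·(2.8)) / 4 = 7/4 = 1.75
  S[V,V] = ((1.8)·(1.8) + (-1.2)·(-1.2) + (0.8)·(0.8) + (-4.2)·(-4.2) + (2.8)·(2.8)) / 4 = 30.8/4 = 7.7
  S = [[1.5, 1.75],
 [1.75, 7.7]].

Step 3 — invert S. det(S) = 1.5·7.7 - (1.75)² = 8.4875.
  S^{-1} = (1/det) · [[d, -b], [-b, a]] = [[0.9072, -0.2062],
 [-0.2062, 0.1767]].

Step 4 — quadratic form (x̄ - mu_0)^T · S^{-1} · (x̄ - mu_0):
  S^{-1} · (x̄ - mu_0) = (-3.0515, 0.3299),
  (x̄ - mu_0)^T · [...] = (-4)·(-3.0515) + (-2.8)·(0.3299) = 11.2825.

Step 5 — scale by n: T² = 5 · 11.2825 = 56.4124.

T² ≈ 56.4124


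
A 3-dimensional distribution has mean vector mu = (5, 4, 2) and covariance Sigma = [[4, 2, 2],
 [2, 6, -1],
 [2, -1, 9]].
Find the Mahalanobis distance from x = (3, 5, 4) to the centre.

Step 1 — centre the observation: (x - mu) = (-2, 1, 2).

Step 2 — invert Sigma (cofactor / det for 3×3, or solve directly):
  Sigma^{-1} = [[0.3681, -0.1389, -0.0972],
 [-0.1389, 0.2222, 0.0556],
 [-0.0972, 0.0556, 0.1389]].

Step 3 — form the quadratic (x - mu)^T · Sigma^{-1} · (x - mu):
  Sigma^{-1} · (x - mu) = (-1.0694, 0.6111, 0.5278).
  (x - mu)^T · [Sigma^{-1} · (x - mu)] = (-2)·(-1.0694) + (1)·(0.6111) + (2)·(0.5278) = 3.8056.

Step 4 — take square root: d = √(3.8056) ≈ 1.9508.

d(x, mu) = √(3.8056) ≈ 1.9508


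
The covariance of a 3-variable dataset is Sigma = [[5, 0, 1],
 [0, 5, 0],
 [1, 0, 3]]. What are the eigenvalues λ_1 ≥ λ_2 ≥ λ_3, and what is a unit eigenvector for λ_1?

Step 1 — characteristic polynomial p(λ) = det(λI - Sigma) = λ³ - tr·λ² + c_1·λ - det, where tr = trace, c_1 = sum of the principal 2×2 minors, det = det(Sigma):
  tr = 5 + 5 + 3 = 13,
  c_1 = (5·5 - (0)²) + (5·3 - (1)²) + (5·3 - (0)²) = 25 + 14 + 15 = 54,
  det = 5·(5·3 - (0)²) - (0)·((0)·3 - (0)·(1)) + (1)·((0)·(0) - 5·(1)) = 5·(15) - (0)·(0) + (1)·(-5) = 70.
  So p(λ) = λ³ - 13λ² + 54λ - 70.
Step 2 — look for an integer root (rational root theorem: any rational root is an integer divisor of 70). Testing λ = 5:
  p(5) = 125 - 325 + 270 - 70 = 0  ✓
  Dividing out (λ - 5): p(λ) = (λ - 5)(λ² - 8λ + 14).
Step 3 — remaining eigenvalues from the quadratic λ² - 8λ + 14 = 0:
  Δ = 8² - 4·14 = 64 - 56 = 8,  λ = (8 ± √8)/2 = (8 ± 2.8284)/2 ≈ 5.4142 or 2.5858.
  Sorted: λ_1 = 5.4142,  λ_2 = 5,  λ_3 = 2.5858  (check: sum = 13 = tr ✓).

Step 4 — unit eigenvector for λ_1 ≈ 5.4142: v spans the null space of (Sigma - λ_1 I), whose rows are
  r_1 = (-0.4142, 0, 1),  r_2 = (0, -0.4142, 0),  r_3 = (1, 0, -2.4142).
  v is orthogonal to every row, so take v ∝ r_1 × r_2 = ((0)·(0) - (1)·(-0.4142), (1)·(0) - (-0.4142)·(0), (-0.4142)·(-0.4142) - (0)·(0)) ≈ (0.4142, 0, 0.1716).
  Let u = (0.4142, 0, 0.1716).
  ||u|| = √((0.4142)² + (0)² + (0.1716)²) = √(0.201) ≈ 0.4483,  v_1 = u/||u|| ≈ (0.9239, 0, 0.3827) (||v_1|| = 1).

λ_1 = 5.4142,  λ_2 = 5,  λ_3 = 2.5858;  v_1 ≈ (0.9239, 0, 0.3827)


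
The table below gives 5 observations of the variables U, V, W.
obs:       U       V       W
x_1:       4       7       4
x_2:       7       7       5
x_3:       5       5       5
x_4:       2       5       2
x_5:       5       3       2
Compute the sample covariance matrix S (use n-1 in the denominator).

Step 1 — column means:
  mean(U) = (4 + 7 + 5 + 2 + 5) / 5 = 23/5 = 4.6
  mean(V) = (7 + 7 + 5 + 5 + 3) / 5 = 27/5 = 5.4
  mean(W) = (4 + 5 + 5 + 2 + 2) / 5 = 18/5 = 3.6

Step 2 — sample covariance S[i,j] = (1/(n-1)) · Σ_k (x_{k,i} - mean_i) · (x_{k,j} - mean_j), with n-1 = 4.
  S[U,U] = ((-0.6)·(-0.6) + (2.4)·(2.4) + (0.4)·(0.4) + (-2.6)·(-2.6) + (0.4)·(0.4)) / 4 = 13.2/4 = 3.3
  S[U,V] = ((-0.6)·(1.6) + (2.4)·(1.6) + (0.4)·(-0.4) + (-2.6)·(-0.4) + (0.4)·(-2.4)) / 4 = 2.8/4 = 0.7
  S[U,W] = ((-0.6)·(0.4) + (2.4)·(1.4) + (0.4)·(1.4) + (-2.6)·(-1.6) + (0.4)·(-1.6)) / 4 = 7.2/4 = 1.8
  S[V,V] = ((1.6)·(1.6) + (1.6)·(1.6) + (-0.4)·(-0.4) + (-0.4)·(-0.4) + (-2.4)·(-2.4)) / 4 = 11.2/4 = 2.8
  S[V,W] = ((1.6)·(0.4) + (1.6)·(1.4) + (-0.4)·(1.4) + (-0.4)·(-1.6) + (-2.4)·(-1.6)) / 4 = 6.8/4 = 1.7
  S[W,W] = ((0.4)·(0.4) + (1.4)·(1.4) + (1.4)·(1.4) + (-1.6)·(-1.6) + (-1.6)·(-1.6)) / 4 = 9.2/4 = 2.3

S is symmetric (S[j,i] = S[i,j]). Assembling:

S = [[3.3, 0.7, 1.8],
 [0.7, 2.8, 1.7],
 [1.8, 1.7, 2.3]]
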